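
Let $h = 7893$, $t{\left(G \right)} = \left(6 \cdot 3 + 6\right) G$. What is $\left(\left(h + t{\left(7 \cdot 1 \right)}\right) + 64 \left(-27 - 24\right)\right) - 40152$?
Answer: $-35355$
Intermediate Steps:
$t{\left(G \right)} = 24 G$ ($t{\left(G \right)} = \left(18 + 6\right) G = 24 G$)
$\left(\left(h + t{\left(7 \cdot 1 \right)}\right) + 64 \left(-27 - 24\right)\right) - 40152 = \left(\left(7893 + 24 \cdot 7 \cdot 1\right) + 64 \left(-27 - 24\right)\right) - 40152 = \left(\left(7893 + 24 \cdot 7\right) + 64 \left(-51\right)\right) - 40152 = \left(\left(7893 + 168\right) - 3264\right) - 40152 = \left(8061 - 3264\right) - 40152 = 4797 - 40152 = -35355$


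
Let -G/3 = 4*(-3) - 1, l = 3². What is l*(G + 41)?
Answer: 720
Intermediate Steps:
l = 9
G = 39 (G = -3*(4*(-3) - 1) = -3*(-12 - 1) = -3*(-13) = 39)
l*(G + 41) = 9*(39 + 41) = 9*80 = 720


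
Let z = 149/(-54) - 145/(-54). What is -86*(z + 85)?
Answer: -197198/27 ≈ -7303.6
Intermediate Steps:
z = -2/27 (z = 149*(-1/54) - 145*(-1/54) = -149/54 + 145/54 = -2/27 ≈ -0.074074)
-86*(z + 85) = -86*(-2/27 + 85) = -86*2293/27 = -197198/27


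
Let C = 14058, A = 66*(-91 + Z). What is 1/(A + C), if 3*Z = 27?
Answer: 1/8646 ≈ 0.00011566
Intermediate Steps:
Z = 9 (Z = (⅓)*27 = 9)
A = -5412 (A = 66*(-91 + 9) = 66*(-82) = -5412)
1/(A + C) = 1/(-5412 + 14058) = 1/8646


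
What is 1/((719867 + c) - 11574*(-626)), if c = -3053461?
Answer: 1/4911730 ≈ 2.0359e-7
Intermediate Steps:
1/((719867 + c) - 11574*(-626)) = 1/((719867 - 3053461) - 11574*(-626)) = 1/(-2333594 + 7245324) = 1/4911730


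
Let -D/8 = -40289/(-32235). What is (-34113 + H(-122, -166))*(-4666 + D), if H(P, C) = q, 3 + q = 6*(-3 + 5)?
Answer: 244786854928/1535 ≈ 1.5947e+8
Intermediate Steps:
D = -322312/32235 (D = -(-322312)/(-32235) = -(-322312)*(-1)/32235 = -8*40289/32235 = -322312/32235 ≈ -9.9988)
q = 9 (q = -3 + 6*(-3 + 5) = -3 + 6*2 = -3 + 12 = 9)
H(P, C) = 9
(-34113 + H(-122, -166))*(-4666 + D) = (-34113 + 9)*(-4666 - 322312/32235) = -34104*(-150730822/32235) = 244786854928/1535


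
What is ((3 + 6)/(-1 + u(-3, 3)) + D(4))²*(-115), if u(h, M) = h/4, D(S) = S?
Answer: -7360/49 ≈ -150.20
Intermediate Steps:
u(h, M) = h/4 (u(h, M) = h*(¼) = h/4)
((3 + 6)/(-1 + u(-3, 3)) + D(4))²*(-115) = ((3 + 6)/(-1 + (¼)*(-3)) + 4)²*(-115) = (9/(-1 - ¾) + 4)²*(-115) = (9/(-7/4) + 4)²*(-115) = (9*(-4/7) + 4)²*(-115) = (-36/7 + 4)²*(-115) = (-8/7)²*(-115) = (64/49)*(-115) = -7360/49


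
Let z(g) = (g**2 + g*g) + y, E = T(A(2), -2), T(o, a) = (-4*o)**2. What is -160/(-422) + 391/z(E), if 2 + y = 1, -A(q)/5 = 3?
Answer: 2073682421/5469119789 ≈ 0.37916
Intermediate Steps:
A(q) = -15 (A(q) = -5*3 = -15)
y = -1 (y = -2 + 1 = -1)
T(o, a) = 16*o**2
E = 3600 (E = 16*(-15)**2 = 16*225 = 3600)
z(g) = -1 + 2*g**2 (z(g) = (g**2 + g*g) - 1 = (g**2 + g**2) - 1 = 2*g**2 - 1 = -1 + 2*g**2)
-160/(-422) + 391/z(E) = -160/(-422) + 391/(-1 + 2*3600**2) = -160*(-1/422) + 391/(-1 + 2*12960000) = 80/211 + 391/(-1 + 25920000) = 80/211 + 391/25919999 = 2073682421/5469119789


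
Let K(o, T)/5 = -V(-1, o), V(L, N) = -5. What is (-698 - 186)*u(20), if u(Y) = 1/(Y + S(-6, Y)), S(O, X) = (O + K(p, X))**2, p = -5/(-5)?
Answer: -884/381 ≈ -2.3202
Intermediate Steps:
p = 1 (p = -5*(-1/5) = 1)
K(o, T) = 25 (K(o, T) = 5*(-1*(-5)) = 5*5 = 25)
S(O, X) = (25 + O)**2 (S(O, X) = (O + 25)**2 = (25 + O)**2)
u(Y) = 1/(361 + Y) (u(Y) = 1/(Y + (25 - 6)**2) = 1/(Y + 19**2) = 1/(Y + 361) = 1/(361 + Y))
(-698 - 186)*u(20) = (-698 - 186)/(361 + 20) = -884/381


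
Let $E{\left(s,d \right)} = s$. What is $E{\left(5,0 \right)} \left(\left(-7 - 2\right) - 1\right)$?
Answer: $-50$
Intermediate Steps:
$E{\left(5,0 \right)} \left(\left(-7 - 2\right) - 1\right) = 5 \left(\left(-7 - 2\right) - 1\right) = 5 \left(-9 - 1\right) = 5 \left(-10\right) = -50$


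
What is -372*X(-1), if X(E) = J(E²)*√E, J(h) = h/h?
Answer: -372*I ≈ -372.0*I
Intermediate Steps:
J(h) = 1
X(E) = √E (X(E) = 1*√E = √E)
-372*X(-1) = -372*I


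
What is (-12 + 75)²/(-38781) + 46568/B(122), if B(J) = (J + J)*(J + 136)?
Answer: 21612460/33907521 ≈ 0.63739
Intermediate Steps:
B(J) = 2*J*(136 + J) (B(J) = (2*J)*(136 + J) = 2*J*(136 + J))
(-12 + 75)²/(-38781) + 46568/B(122) = (-12 + 75)²/(-38781) + 46568/((2*122*(136 + 122))) = 63²*(-1/38781) + 46568/((2*122*258)) = 3969*(-1/38781) + 46568/62952 = -441/4309 + 46568*(1/62952) = -441/4309 + 5821/7869 = 21612460/33907521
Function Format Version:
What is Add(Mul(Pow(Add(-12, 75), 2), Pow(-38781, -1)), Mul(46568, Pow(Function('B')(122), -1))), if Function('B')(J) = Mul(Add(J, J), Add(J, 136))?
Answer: Rational(21612460, 33907521) ≈ 0.63739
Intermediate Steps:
Function('B')(J) = Mul(2, J, Add(136, J)) (Function('B')(J) = Mul(Mul(2, J), Add(136, J)) = Mul(2, J, Add(136, J)))
Add(Mul(Pow(Add(-12, 75), 2), Pow(-38781, -1)), Mul(46568, Pow(Function('B')(122), -1))) = Add(Mul(Pow(Add(-12, 75), 2), Pow(-38781, -1)), Mul(46568, Pow(Mul(2, 122, Add(136, 122)), -1))) = Add(Mul(Pow(63, 2), Rational(-1, 38781)), Mul(46568, Pow(Mul(2, 122, 258), -1))) = Add(Mul(3969, Rational(-1, 38781)), Mul(46568, Pow(62952, -1))) = Add(Rational(-441, 4309), Mul(46568, Rational(1, 62952))) = Add(Rational(-441, 4309), Rational(5821, 7869)) = Rational(21612460, 33907521)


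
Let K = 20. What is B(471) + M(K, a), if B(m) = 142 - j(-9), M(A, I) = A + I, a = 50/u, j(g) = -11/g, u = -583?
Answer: 843151/5247 ≈ 160.69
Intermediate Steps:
a = -50/583 (a = 50/(-583) = 50*(-1/583) = -50/583 ≈ -0.085763)
B(m) = 1267/9 (B(m) = 142 - (-11)/(-9) = 142 - (-11)*(-1)/9 = 142 - 1*11/9 = 142 - 11/9 = 1267/9)
B(471) + M(K, a) = 1267/9 + (20 - 50/583) = 1267/9 + 11610/583 = 843151/5247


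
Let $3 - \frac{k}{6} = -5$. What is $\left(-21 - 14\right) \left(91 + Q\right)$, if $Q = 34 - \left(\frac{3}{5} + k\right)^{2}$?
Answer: $\frac{391468}{5} \approx 78294.0$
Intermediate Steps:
$k = 48$ ($k = 18 - -30 = 18 + 30 = 48$)
$Q = - \frac{58199}{25}$ ($Q = 34 - \left(\frac{3}{5} + 48\right)^{2} = 34 - \left(\frac{243}{5}\right)^{2} = 34 - \frac{59049}{25} = - \frac{58199}{25} \approx -2328.0$)
$\left(-21 - 14\right) \left(91 + Q\right) = \left(-21 - 14\right) \left(91 - \frac{58199}{25}\right) = \left(-21 - 14\right) \left(- \frac{55924}{25}\right) = \left(-35\right) \left(- \frac{55924}{25}\right) = \frac{391468}{5}$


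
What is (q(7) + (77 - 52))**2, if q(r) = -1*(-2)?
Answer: 729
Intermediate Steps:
q(r) = 2
(q(7) + (77 - 52))**2 = (2 + (77 - 52))**2 = (2 + 25)**2 = 27**2 = 729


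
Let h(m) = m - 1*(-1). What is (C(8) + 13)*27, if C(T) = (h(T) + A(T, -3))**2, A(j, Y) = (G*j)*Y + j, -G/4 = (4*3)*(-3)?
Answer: 319321818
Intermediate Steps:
G = 144 (G = -4*4*3*(-3) = -48*(-3) = -4*(-36) = 144)
h(m) = 1 + m (h(m) = m + 1 = 1 + m)
A(j, Y) = j + 144*Y*j (A(j, Y) = (144*j)*Y + j = 144*Y*j + j = j + 144*Y*j)
C(T) = (1 - 430*T)**2 (C(T) = ((1 + T) + T*(1 + 144*(-3)))**2 = ((1 + T) + T*(1 - 432))**2 = ((1 + T) + T*(-431))**2 = ((1 + T) - 431*T)**2 = (1 - 430*T)**2)
(C(8) + 13)*27 = ((-1 + 430*8)**2 + 13)*27 = ((-1 + 3440)**2 + 13)*27 = (3439**2 + 13)*27 = (11826721 + 13)*27 = 11826734*27 = 319321818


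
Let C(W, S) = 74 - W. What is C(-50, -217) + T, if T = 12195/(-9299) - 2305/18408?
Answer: 20979903253/171175992 ≈ 122.56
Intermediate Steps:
T = -245919755/171175992 (T = 12195*(-1/9299) - 2305*1/18408 = -12195/9299 - 2305/18408 = -245919755/171175992 ≈ -1.4366)
C(-50, -217) + T = (74 - 1*(-50)) - 245919755/171175992 = (74 + 50) - 245919755/171175992 = 124 - 245919755/171175992 = 20979903253/171175992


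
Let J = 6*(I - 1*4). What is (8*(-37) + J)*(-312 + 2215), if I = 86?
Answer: 372988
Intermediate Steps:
J = 492 (J = 6*(86 - 1*4) = 6*(86 - 4) = 6*82 = 492)
(8*(-37) + J)*(-312 + 2215) = (8*(-37) + 492)*(-312 + 2215) = (-296 + 492)*1903 = 196*1903 = 372988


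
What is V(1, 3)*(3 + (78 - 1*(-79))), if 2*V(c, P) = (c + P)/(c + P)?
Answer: 80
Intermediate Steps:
V(c, P) = ½ (V(c, P) = ((c + P)/(c + P))/2 = ((P + c)/(P + c))/2 = (½)*1 = ½)
V(1, 3)*(3 + (78 - 1*(-79))) = (3 + (78 - 1*(-79)))/2 = (3 + (78 + 79))/2 = (3 + 157)/2 = (½)*160 = 80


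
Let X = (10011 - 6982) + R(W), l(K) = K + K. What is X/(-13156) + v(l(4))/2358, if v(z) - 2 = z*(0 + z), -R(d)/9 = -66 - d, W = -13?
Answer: -616571/2585154 ≈ -0.23850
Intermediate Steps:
l(K) = 2*K
R(d) = 594 + 9*d (R(d) = -9*(-66 - d) = 594 + 9*d)
v(z) = 2 + z² (v(z) = 2 + z*(0 + z) = 2 + z*z = 2 + z²)
X = 3506 (X = (10011 - 6982) + (594 + 9*(-13)) = 3029 + (594 - 117) = 3029 + 477 = 3506)
X/(-13156) + v(l(4))/2358 = 3506/(-13156) + (2 + (2*4)²)/2358 = 3506*(-1/13156) + (2 + 8²)*(1/2358) = -1753/6578 + (2 + 64)*(1/2358) = -1753/6578 + 66*(1/2358) = -1753/6578 + 11/393 = -616571/2585154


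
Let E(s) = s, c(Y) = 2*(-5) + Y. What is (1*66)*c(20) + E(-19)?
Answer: 641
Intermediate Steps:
c(Y) = -10 + Y
(1*66)*c(20) + E(-19) = (1*66)*(-10 + 20) - 19 = 66*10 - 19 = 660 - 19 = 641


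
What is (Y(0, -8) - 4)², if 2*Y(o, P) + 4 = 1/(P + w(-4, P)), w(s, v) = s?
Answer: 21025/576 ≈ 36.502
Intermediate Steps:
Y(o, P) = -2 + 1/(2*(-4 + P)) (Y(o, P) = -2 + 1/(2*(P - 4)) = -2 + 1/(2*(-4 + P)))
(Y(0, -8) - 4)² = ((17 - 4*(-8))/(2*(-4 - 8)) - 4)² = ((½)*(17 + 32)/(-12) - 4)² = ((½)*(-1/12)*49 - 4)² = (-49/24 - 4)² = (-145/24)² = 21025/576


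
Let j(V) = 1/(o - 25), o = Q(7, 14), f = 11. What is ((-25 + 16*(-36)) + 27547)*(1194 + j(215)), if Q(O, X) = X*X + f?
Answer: 2927804157/91 ≈ 3.2174e+7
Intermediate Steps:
Q(O, X) = 11 + X² (Q(O, X) = X*X + 11 = X² + 11 = 11 + X²)
o = 207 (o = 11 + 14² = 11 + 196 = 207)
j(V) = 1/182 (j(V) = 1/(207 - 25) = 1/182)
((-25 + 16*(-36)) + 27547)*(1194 + j(215)) = ((-25 + 16*(-36)) + 27547)*(1194 + 1/182) = ((-25 - 576) + 27547)*(217309/182) = (-601 + 27547)*(217309/182) = 26946*(217309/182) = 2927804157/91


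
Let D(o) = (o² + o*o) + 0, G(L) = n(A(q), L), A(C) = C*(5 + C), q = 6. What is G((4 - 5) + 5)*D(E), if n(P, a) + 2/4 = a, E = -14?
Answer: 1372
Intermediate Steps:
n(P, a) = -½ + a
G(L) = -½ + L
D(o) = 2*o² (D(o) = (o² + o²) + 0 = 2*o² + 0 = 2*o²)
G((4 - 5) + 5)*D(E) = (-½ + ((4 - 5) + 5))*(2*(-14)²) = (-½ + (-1 + 5))*(2*196) = (-½ + 4)*392 = (7/2)*392 = 1372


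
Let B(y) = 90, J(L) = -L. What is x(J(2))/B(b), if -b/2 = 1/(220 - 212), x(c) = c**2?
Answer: 2/45 ≈ 0.044444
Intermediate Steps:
b = -1/4 (b = -2/(220 - 212) = -2/8 = -2*1/8 = -1/4 ≈ -0.25000)
x(J(2))/B(b) = (-1*2)**2/90 = (-2)**2*(1/90) = 4*(1/90) = 2/45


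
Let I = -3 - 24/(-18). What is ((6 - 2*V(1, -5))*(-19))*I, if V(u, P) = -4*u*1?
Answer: 1330/3 ≈ 443.33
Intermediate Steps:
I = -5/3 (I = -3 - 24*(-1)/18 = -3 - 1*(-4/3) = -3 + 4/3 = -5/3 ≈ -1.6667)
V(u, P) = -4*u
((6 - 2*V(1, -5))*(-19))*I = ((6 - (-8))*(-19))*(-5/3) = ((6 - 2*(-4))*(-19))*(-5/3) = ((6 + 8)*(-19))*(-5/3) = (14*(-19))*(-5/3) = -266*(-5/3) = 1330/3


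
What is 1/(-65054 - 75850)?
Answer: -1/140904 ≈ -7.0970e-6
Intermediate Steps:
1/(-65054 - 75850) = 1/(-140904) = -1/140904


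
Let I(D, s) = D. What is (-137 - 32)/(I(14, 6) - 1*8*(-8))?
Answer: -13/6 ≈ -2.1667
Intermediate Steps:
(-137 - 32)/(I(14, 6) - 1*8*(-8)) = (-137 - 32)/(14 - 1*8*(-8)) = -169/(14 - 8*(-8)) = -169/(14 + 64) = -169/78 = -169*1/78 = -13/6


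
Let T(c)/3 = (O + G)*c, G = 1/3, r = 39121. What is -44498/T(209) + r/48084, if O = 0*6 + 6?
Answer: -104436439/10049556 ≈ -10.392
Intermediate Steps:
O = 6 (O = 0 + 6 = 6)
G = 1/3 ≈ 0.33333
T(c) = 19*c (T(c) = 3*((6 + 1/3)*c) = 3*(19*c/3) = 19*c)
-44498/T(209) + r/48084 = -44498/(19*209) + 39121/48084 = -44498/3971 + 39121*(1/48084) = -44498*1/3971 + 39121/48084 = -2342/209 + 39121/48084 = -104436439/10049556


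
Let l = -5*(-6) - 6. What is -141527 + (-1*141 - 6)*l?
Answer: -145055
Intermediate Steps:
l = 24 (l = 30 - 6 = 24)
-141527 + (-1*141 - 6)*l = -141527 + (-1*141 - 6)*24 = -141527 + (-141 - 6)*24 = -141527 - 147*24 = -141527 - 3528 = -145055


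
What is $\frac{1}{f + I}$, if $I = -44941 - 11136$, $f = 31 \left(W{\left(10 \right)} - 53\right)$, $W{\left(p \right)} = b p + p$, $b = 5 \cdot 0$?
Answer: $- \frac{1}{57410} \approx -1.7419 \cdot 10^{-5}$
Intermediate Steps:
$b = 0$
$W{\left(p \right)} = p$ ($W{\left(p \right)} = 0 p + p = 0 + p = p$)
$f = -1333$ ($f = 31 \left(10 - 53\right) = 31 \left(-43\right) = -1333$)
$I = -56077$ ($I = -44941 - 11136 = -56077$)
$\frac{1}{f + I} = \frac{1}{-1333 - 56077} = \frac{1}{-57410} = - \frac{1}{57410}$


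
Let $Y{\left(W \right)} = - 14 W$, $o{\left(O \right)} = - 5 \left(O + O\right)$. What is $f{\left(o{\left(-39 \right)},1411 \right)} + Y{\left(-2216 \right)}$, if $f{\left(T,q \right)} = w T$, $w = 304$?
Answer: $149584$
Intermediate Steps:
$o{\left(O \right)} = - 10 O$ ($o{\left(O \right)} = - 5 \cdot 2 O = - 10 O$)
$f{\left(T,q \right)} = 304 T$
$f{\left(o{\left(-39 \right)},1411 \right)} + Y{\left(-2216 \right)} = 304 \left(\left(-10\right) \left(-39\right)\right) - -31024 = 304 \cdot 390 + 31024 = 118560 + 31024 = 149584$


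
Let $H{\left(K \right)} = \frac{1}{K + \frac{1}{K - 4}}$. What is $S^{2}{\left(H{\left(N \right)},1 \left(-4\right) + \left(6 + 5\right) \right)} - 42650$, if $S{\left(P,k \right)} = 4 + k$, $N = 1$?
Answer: $-42529$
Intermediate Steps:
$H{\left(K \right)} = \frac{1}{K + \frac{1}{-4 + K}}$
$S^{2}{\left(H{\left(N \right)},1 \left(-4\right) + \left(6 + 5\right) \right)} - 42650 = \left(4 + \left(1 \left(-4\right) + \left(6 + 5\right)\right)\right)^{2} - 42650 = \left(4 + \left(-4 + 11\right)\right)^{2} - 42650 = \left(4 + 7\right)^{2} - 42650 = 11^{2} - 42650 = 121 - 42650 = -42529$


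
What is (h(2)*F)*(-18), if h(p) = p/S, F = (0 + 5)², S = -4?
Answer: 225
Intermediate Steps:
F = 25 (F = 5² = 25)
h(p) = -p/4 (h(p) = p/(-4) = p*(-¼) = -p/4)
(h(2)*F)*(-18) = (-¼*2*25)*(-18) = -½*25*(-18) = -25/2*(-18) = 225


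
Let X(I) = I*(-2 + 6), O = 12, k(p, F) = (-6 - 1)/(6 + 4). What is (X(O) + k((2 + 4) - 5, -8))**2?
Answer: 223729/100 ≈ 2237.3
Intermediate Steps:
k(p, F) = -7/10
X(I) = 4*I (X(I) = I*4 = 4*I)
(X(O) + k((2 + 4) - 5, -8))**2 = (4*12 - 7/10)**2 = (48 - 7/10)**2 = (473/10)**2 = 223729/100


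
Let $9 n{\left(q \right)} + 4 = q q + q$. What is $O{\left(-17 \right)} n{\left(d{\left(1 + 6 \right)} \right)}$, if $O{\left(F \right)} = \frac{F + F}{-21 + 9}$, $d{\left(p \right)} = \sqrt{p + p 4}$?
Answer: $\frac{527}{54} + \frac{17 \sqrt{35}}{54} \approx 11.622$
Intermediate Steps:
$d{\left(p \right)} = \sqrt{5} \sqrt{p}$ ($d{\left(p \right)} = \sqrt{p + 4 p} = \sqrt{5 p} = \sqrt{5} \sqrt{p}$)
$n{\left(q \right)} = - \frac{4}{9} + \frac{q}{9} + \frac{q^{2}}{9}$ ($n{\left(q \right)} = - \frac{4}{9} + \frac{q q + q}{9} = - \frac{4}{9} + \frac{q^{2} + q}{9} = - \frac{4}{9} + \frac{q + q^{2}}{9} = - \frac{4}{9} + \left(\frac{q}{9} + \frac{q^{2}}{9}\right) = - \frac{4}{9} + \frac{q}{9} + \frac{q^{2}}{9}$)
$O{\left(F \right)} = - \frac{F}{6}$ ($O{\left(F \right)} = \frac{2 F}{-12} = 2 F \left(- \frac{1}{12}\right) = - \frac{F}{6}$)
$O{\left(-17 \right)} n{\left(d{\left(1 + 6 \right)} \right)} = \left(- \frac{1}{6}\right) \left(-17\right) \left(- \frac{4}{9} + \frac{\sqrt{5} \sqrt{1 + 6}}{9} + \frac{\left(\sqrt{5} \sqrt{1 + 6}\right)^{2}}{9}\right) = \frac{17 \left(- \frac{4}{9} + \frac{\sqrt{5} \sqrt{7}}{9} + \frac{\left(\sqrt{5} \sqrt{7}\right)^{2}}{9}\right)}{6} = \frac{17 \left(- \frac{4}{9} + \frac{\sqrt{35}}{9} + \frac{\left(\sqrt{35}\right)^{2}}{9}\right)}{6} = \frac{17 \left(- \frac{4}{9} + \frac{\sqrt{35}}{9} + \frac{1}{9} \cdot 35\right)}{6} = \frac{17 \left(- \frac{4}{9} + \frac{\sqrt{35}}{9} + \frac{35}{9}\right)}{6} = \frac{17 \left(\frac{31}{9} + \frac{\sqrt{35}}{9}\right)}{6} = \frac{527}{54} + \frac{17 \sqrt{35}}{54}$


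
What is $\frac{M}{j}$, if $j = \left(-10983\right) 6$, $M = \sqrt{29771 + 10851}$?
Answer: $- \frac{\sqrt{40622}}{65898} \approx -0.0030585$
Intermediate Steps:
$M = \sqrt{40622} \approx 201.55$
$j = -65898$
$\frac{M}{j} = \frac{\sqrt{40622}}{-65898} = \sqrt{40622} \left(- \frac{1}{65898}\right) = - \frac{\sqrt{40622}}{65898}$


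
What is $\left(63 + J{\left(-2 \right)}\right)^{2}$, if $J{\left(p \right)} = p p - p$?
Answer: $4761$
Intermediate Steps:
$J{\left(p \right)} = p^{2} - p$
$\left(63 + J{\left(-2 \right)}\right)^{2} = \left(63 - 2 \left(-1 - 2\right)\right)^{2} = \left(63 - -6\right)^{2} = \left(63 + 6\right)^{2} = 69^{2} = 4761$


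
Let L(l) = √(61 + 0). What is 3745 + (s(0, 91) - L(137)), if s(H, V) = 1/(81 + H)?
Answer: 303346/81 - √61 ≈ 3737.2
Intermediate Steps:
L(l) = √61
3745 + (s(0, 91) - L(137)) = 3745 + (1/(81 + 0) - √61) = 3745 + (1/81 - √61) = 303346/81 - √61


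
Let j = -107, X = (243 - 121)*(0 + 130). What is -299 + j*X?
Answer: -1697319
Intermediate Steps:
X = 15860 (X = 122*130 = 15860)
-299 + j*X = -299 - 107*15860 = -299 - 1697020 = -1697319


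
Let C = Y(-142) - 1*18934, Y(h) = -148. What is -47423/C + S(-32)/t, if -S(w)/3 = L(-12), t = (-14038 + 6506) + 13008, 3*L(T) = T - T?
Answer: 1009/406 ≈ 2.4852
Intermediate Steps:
L(T) = 0 (L(T) = (T - T)/3 = (1/3)*0 = 0)
t = 5476 (t = -7532 + 13008 = 5476)
S(w) = 0 (S(w) = -3*0 = 0)
C = -19082 (C = -148 - 1*18934 = -148 - 18934 = -19082)
-47423/C + S(-32)/t = -47423/(-19082) + 0/5476 = -47423*(-1/19082) + 0*(1/5476) = 1009/406 + 0 = 1009/406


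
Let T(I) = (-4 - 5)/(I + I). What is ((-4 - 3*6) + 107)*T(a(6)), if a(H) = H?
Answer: -255/4 ≈ -63.750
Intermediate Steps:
T(I) = -9/(2*I) (T(I) = -9*1/(2*I) = -9/(2*I))
((-4 - 3*6) + 107)*T(a(6)) = ((-4 - 3*6) + 107)*(-9/2/6) = ((-4 - 18) + 107)*(-9/2*⅙) = (-22 + 107)*(-¾) = 85*(-¾) = -255/4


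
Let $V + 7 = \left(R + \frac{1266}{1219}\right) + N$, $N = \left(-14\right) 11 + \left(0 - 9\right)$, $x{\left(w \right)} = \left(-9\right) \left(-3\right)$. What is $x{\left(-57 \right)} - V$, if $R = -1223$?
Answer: $\frac{1729714}{1219} \approx 1419.0$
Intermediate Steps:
$x{\left(w \right)} = 27$
$N = -163$ ($N = -154 + \left(0 - 9\right) = -154 - 9 = -163$)
$V = - \frac{1696801}{1219}$ ($V = -7 - \left(1386 - \frac{1266}{1219}\right) = -7 + \left(\left(-1223 + 1266 \cdot \frac{1}{1219}\right) - 163\right) = -7 + \left(\left(-1223 + \frac{1266}{1219}\right) - 163\right) = -7 - \frac{1688268}{1219} = - \frac{1696801}{1219} \approx -1392.0$)
$x{\left(-57 \right)} - V = 27 - - \frac{1696801}{1219} = 27 + \frac{1696801}{1219} = \frac{1729714}{1219}$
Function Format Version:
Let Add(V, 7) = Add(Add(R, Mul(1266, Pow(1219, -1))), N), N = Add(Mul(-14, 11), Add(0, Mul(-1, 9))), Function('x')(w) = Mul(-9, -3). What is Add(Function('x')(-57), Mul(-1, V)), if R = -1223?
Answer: Rational(1729714, 1219) ≈ 1419.0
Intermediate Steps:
Function('x')(w) = 27
N = -163 (N = Add(-154, Add(0, -9)) = Add(-154, -9) = -163)
V = Rational(-1696801, 1219) (V = Add(-7, Add(Add(-1223, Mul(1266, Pow(1219, -1))), -163)) = Add(-7, Add(Add(-1223, Mul(1266, Rational(1, 1219))), -163)) = Add(-7, Add(Add(-1223, Rational(1266, 1219)), -163)) = Add(-7, Add(Rational(-1489571, 1219), -163)) = Add(-7, Rational(-1688268, 1219)) = Rational(-1696801, 1219) ≈ -1392.0)
Add(Function('x')(-57), Mul(-1, V)) = Add(27, Mul(-1, Rational(-1696801, 1219))) = Add(27, Rational(1696801, 1219)) = Rational(1729714, 1219)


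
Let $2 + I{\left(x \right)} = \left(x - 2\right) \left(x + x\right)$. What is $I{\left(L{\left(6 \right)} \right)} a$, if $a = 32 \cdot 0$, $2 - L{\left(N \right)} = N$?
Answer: $0$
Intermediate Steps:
$L{\left(N \right)} = 2 - N$
$a = 0$
$I{\left(x \right)} = -2 + 2 x \left(-2 + x\right)$ ($I{\left(x \right)} = -2 + \left(x - 2\right) \left(x + x\right) = -2 + \left(-2 + x\right) 2 x = -2 + 2 x \left(-2 + x\right)$)
$I{\left(L{\left(6 \right)} \right)} a = \left(-2 - 4 \left(2 - 6\right) + 2 \left(2 - 6\right)^{2}\right) 0 = \left(-2 - -16 + 2 \left(-4\right)^{2}\right) 0 = \left(-2 + 16 + 2 \cdot 16\right) 0 = \left(-2 + 16 + 32\right) 0 = 46 \cdot 0 = 0$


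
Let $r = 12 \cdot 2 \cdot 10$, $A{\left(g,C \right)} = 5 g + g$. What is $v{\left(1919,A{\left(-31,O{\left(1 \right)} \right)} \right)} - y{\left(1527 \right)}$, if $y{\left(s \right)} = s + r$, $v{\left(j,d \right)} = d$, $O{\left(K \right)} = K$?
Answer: $-1953$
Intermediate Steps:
$A{\left(g,C \right)} = 6 g$
$r = 240$ ($r = 24 \cdot 10 = 240$)
$y{\left(s \right)} = 240 + s$ ($y{\left(s \right)} = s + 240 = 240 + s$)
$v{\left(1919,A{\left(-31,O{\left(1 \right)} \right)} \right)} - y{\left(1527 \right)} = 6 \left(-31\right) - \left(240 + 1527\right) = -186 - 1767 = -1953$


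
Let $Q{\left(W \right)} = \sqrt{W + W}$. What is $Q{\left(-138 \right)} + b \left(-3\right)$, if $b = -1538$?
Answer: $4614 + 2 i \sqrt{69} \approx 4614.0 + 16.613 i$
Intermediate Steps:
$Q{\left(W \right)} = \sqrt{2} \sqrt{W}$ ($Q{\left(W \right)} = \sqrt{2 W} = \sqrt{2} \sqrt{W}$)
$Q{\left(-138 \right)} + b \left(-3\right) = \sqrt{2} \sqrt{-138} - -4614 = \sqrt{2} i \sqrt{138} + 4614 = 2 i \sqrt{69} + 4614 = 4614 + 2 i \sqrt{69}$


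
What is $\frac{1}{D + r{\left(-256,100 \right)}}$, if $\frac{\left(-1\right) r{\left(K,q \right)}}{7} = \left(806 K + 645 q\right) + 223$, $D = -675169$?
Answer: $\frac{1}{316122} \approx 3.1633 \cdot 10^{-6}$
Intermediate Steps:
$r{\left(K,q \right)} = -1561 - 5642 K - 4515 q$ ($r{\left(K,q \right)} = - 7 \left(\left(806 K + 645 q\right) + 223\right) = - 7 \left(\left(645 q + 806 K\right) + 223\right) = - 7 \left(223 + 645 q + 806 K\right) = -1561 - 5642 K - 4515 q$)
$\frac{1}{D + r{\left(-256,100 \right)}} = \frac{1}{-675169 - -991291} = \frac{1}{-675169 + 991291} = \frac{1}{316122}$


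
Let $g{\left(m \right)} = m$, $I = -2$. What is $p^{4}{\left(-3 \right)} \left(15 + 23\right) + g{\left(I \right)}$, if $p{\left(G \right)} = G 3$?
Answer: $249316$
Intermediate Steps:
$p{\left(G \right)} = 3 G$
$p^{4}{\left(-3 \right)} \left(15 + 23\right) + g{\left(I \right)} = \left(3 \left(-3\right)\right)^{4} \left(15 + 23\right) - 2 = \left(-9\right)^{4} \cdot 38 - 2 = 6561 \cdot 38 - 2 = 249318 - 2 = 249316$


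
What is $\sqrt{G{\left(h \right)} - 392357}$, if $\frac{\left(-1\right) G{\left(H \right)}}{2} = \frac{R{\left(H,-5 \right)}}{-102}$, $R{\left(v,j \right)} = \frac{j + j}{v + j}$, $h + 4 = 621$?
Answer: $\frac{i \sqrt{36738740082}}{306} \approx 626.38 i$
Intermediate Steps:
$h = 617$ ($h = -4 + 621 = 617$)
$R{\left(v,j \right)} = \frac{2 j}{j + v}$
$G{\left(H \right)} = - \frac{10}{51 \left(-5 + H\right)}$ ($G{\left(H \right)} = - 2 \frac{2 \left(-5\right) \frac{1}{-5 + H}}{-102} = - 2 - \frac{10}{-5 + H} \left(- \frac{1}{102}\right) = - 2 \frac{5}{51 \left(-5 + H\right)} = - \frac{10}{51 \left(-5 + H\right)}$)
$\sqrt{G{\left(h \right)} - 392357} = \sqrt{- \frac{10}{-255 + 51 \cdot 617} - 392357} = \sqrt{- \frac{10}{-255 + 31467} - 392357} = \sqrt{- \frac{10}{31212} - 392357} = \sqrt{\left(-10\right) \frac{1}{31212} - 392357} = \sqrt{- \frac{5}{15606} - 392357} = \sqrt{- \frac{6123123347}{15606}} = \frac{i \sqrt{36738740082}}{306}$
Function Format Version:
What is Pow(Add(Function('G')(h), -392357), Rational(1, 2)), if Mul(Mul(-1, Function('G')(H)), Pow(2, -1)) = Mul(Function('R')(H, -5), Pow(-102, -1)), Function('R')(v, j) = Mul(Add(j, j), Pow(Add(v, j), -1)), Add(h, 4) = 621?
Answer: Mul(Rational(1, 306), I, Pow(36738740082, Rational(1, 2))) ≈ Mul(626.38, I)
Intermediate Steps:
h = 617 (h = Add(-4, 621) = 617)
Function('R')(v, j) = Mul(2, j, Pow(Add(j, v), -1)) (Function('R')(v, j) = Mul(Mul(2, j), Pow(Add(j, v), -1)) = Mul(2, j, Pow(Add(j, v), -1)))
Function('G')(H) = Mul(Rational(-10, 51), Pow(Add(-5, H), -1)) (Function('G')(H) = Mul(-2, Mul(Mul(2, -5, Pow(Add(-5, H), -1)), Pow(-102, -1))) = Mul(-2, Mul(Mul(-10, Pow(Add(-5, H), -1)), Rational(-1, 102))) = Mul(-2, Mul(Rational(5, 51), Pow(Add(-5, H), -1))) = Mul(Rational(-10, 51), Pow(Add(-5, H), -1)))
Pow(Add(Function('G')(h), -392357), Rational(1, 2)) = Pow(Add(Mul(-10, Pow(Add(-255, Mul(51, 617)), -1)), -392357), Rational(1, 2)) = Pow(Add(Mul(-10, Pow(Add(-255, 31467), -1)), -392357), Rational(1, 2)) = Pow(Add(Mul(-10, Pow(31212, -1)), -392357), Rational(1, 2)) = Pow(Add(Mul(-10, Rational(1, 31212)), -392357), Rational(1, 2)) = Pow(Add(Rational(-5, 15606), -392357), Rational(1, 2)) = Pow(Rational(-6123123347, 15606), Rational(1, 2)) = Mul(Rational(1, 306), I, Pow(36738740082, Rational(1, 2)))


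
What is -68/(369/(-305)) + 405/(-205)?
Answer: 20011/369 ≈ 54.230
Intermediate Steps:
-68/(369/(-305)) + 405/(-205) = -68/(369*(-1/305)) + 405*(-1/205) = -68/(-369/305) - 81/41 = -68*(-305/369) - 81/41 = 20740/369 - 81/41 = 20011/369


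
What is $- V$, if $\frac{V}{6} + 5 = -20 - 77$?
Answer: $612$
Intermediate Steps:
$V = -612$ ($V = -30 + 6 \left(-20 - 77\right) = -30 + 6 \left(-97\right) = -30 - 582 = -612$)
$- V = \left(-1\right) \left(-612\right) = 612$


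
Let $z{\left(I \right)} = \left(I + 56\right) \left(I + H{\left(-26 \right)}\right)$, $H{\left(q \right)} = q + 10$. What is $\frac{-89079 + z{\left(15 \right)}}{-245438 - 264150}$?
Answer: $\frac{44575}{254794} \approx 0.17495$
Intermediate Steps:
$H{\left(q \right)} = 10 + q$
$z{\left(I \right)} = \left(-16 + I\right) \left(56 + I\right)$ ($z{\left(I \right)} = \left(I + 56\right) \left(I + \left(10 - 26\right)\right) = \left(56 + I\right) \left(I - 16\right) = \left(56 + I\right) \left(-16 + I\right) = \left(-16 + I\right) \left(56 + I\right)$)
$\frac{-89079 + z{\left(15 \right)}}{-245438 - 264150} = \frac{-89079 + \left(-896 + 15^{2} + 40 \cdot 15\right)}{-245438 - 264150} = \frac{-89079 + \left(-896 + 225 + 600\right)}{-509588} = \left(-89079 - 71\right) \left(- \frac{1}{509588}\right) = \left(-89150\right) \left(- \frac{1}{509588}\right) = \frac{44575}{254794}$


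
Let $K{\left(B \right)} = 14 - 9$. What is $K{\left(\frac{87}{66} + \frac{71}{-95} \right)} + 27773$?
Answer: $27778$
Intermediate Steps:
$K{\left(B \right)} = 5$
$K{\left(\frac{87}{66} + \frac{71}{-95} \right)} + 27773 = 5 + 27773 = 27778$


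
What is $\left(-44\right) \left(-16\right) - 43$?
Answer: $661$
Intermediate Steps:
$\left(-44\right) \left(-16\right) - 43 = 704 - 43 = 661$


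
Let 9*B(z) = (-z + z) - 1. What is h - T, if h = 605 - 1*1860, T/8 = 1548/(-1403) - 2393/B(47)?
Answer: -243479669/1403 ≈ -1.7354e+5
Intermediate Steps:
B(z) = -1/9 (B(z) = ((-z + z) - 1)/9 = (0 - 1)/9 = (1/9)*(-1) = -1/9)
T = 241718904/1403 (T = 8*(1548/(-1403) - 2393/(-1/9)) = 8*(1548*(-1/1403) - 2393*(-9)) = 8*(-1548/1403 + 21537) = 8*(30214863/1403) = 241718904/1403 ≈ 1.7229e+5)
h = -1255 (h = 605 - 1860 = -1255)
h - T = -1255 - 1*241718904/1403 = -1255 - 241718904/1403 = -243479669/1403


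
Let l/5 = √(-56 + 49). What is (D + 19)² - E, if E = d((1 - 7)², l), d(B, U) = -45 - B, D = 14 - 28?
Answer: 106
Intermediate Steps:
D = -14
l = 5*I*√7 (l = 5*√(-56 + 49) = 5*√(-7) = 5*(I*√7) = 5*I*√7 ≈ 13.229*I)
E = -81 (E = -45 - (1 - 7)² = -45 - 1*(-6)² = -45 - 1*36 = -45 - 36 = -81)
(D + 19)² - E = (-14 + 19)² - 1*(-81) = 5² + 81 = 25 + 81 = 106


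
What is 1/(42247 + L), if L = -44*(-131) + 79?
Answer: 1/48090 ≈ 2.0794e-5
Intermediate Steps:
L = 5843 (L = 5764 + 79 = 5843)
1/(42247 + L) = 1/(42247 + 5843) = 1/48090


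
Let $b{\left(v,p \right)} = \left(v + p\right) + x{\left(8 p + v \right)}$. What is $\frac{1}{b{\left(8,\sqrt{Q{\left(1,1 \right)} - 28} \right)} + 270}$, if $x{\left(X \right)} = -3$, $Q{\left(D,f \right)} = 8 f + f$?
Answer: $\frac{275}{75644} - \frac{i \sqrt{19}}{75644} \approx 0.0036355 - 5.7624 \cdot 10^{-5} i$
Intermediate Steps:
$Q{\left(D,f \right)} = 9 f$
$b{\left(v,p \right)} = -3 + p + v$ ($b{\left(v,p \right)} = \left(v + p\right) - 3 = \left(p + v\right) - 3 = -3 + p + v$)
$\frac{1}{b{\left(8,\sqrt{Q{\left(1,1 \right)} - 28} \right)} + 270} = \frac{1}{\left(-3 + \sqrt{9 \cdot 1 - 28} + 8\right) + 270} = \frac{1}{\left(-3 + \sqrt{9 - 28} + 8\right) + 270} = \frac{1}{\left(-3 + \sqrt{-19} + 8\right) + 270} = \frac{1}{\left(-3 + i \sqrt{19} + 8\right) + 270} = \frac{1}{\left(5 + i \sqrt{19}\right) + 270} = \frac{1}{275 + i \sqrt{19}}$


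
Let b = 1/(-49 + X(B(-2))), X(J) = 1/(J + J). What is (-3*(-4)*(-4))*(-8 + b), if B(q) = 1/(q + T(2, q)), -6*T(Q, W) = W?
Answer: 115104/299 ≈ 384.96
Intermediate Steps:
T(Q, W) = -W/6
B(q) = 6/(5*q) (B(q) = 1/(q - q/6) = 1/(5*q/6) = 6/(5*q))
X(J) = 1/(2*J)
b = -6/299 (b = 1/(-49 + 1/(2*(((6/5)/(-2))))) = 1/(-49 + 1/(2*(((6/5)*(-½))))) = 1/(-49 + 1/(2*(-⅗))) = 1/(-49 + (½)*(-5/3)) = 1/(-49 - ⅚) = 1/(-299/6) = -6/299 ≈ -0.020067)
(-3*(-4)*(-4))*(-8 + b) = (-3*(-4)*(-4))*(-8 - 6/299) = (12*(-4))*(-2398/299) = -48*(-2398/299) = 115104/299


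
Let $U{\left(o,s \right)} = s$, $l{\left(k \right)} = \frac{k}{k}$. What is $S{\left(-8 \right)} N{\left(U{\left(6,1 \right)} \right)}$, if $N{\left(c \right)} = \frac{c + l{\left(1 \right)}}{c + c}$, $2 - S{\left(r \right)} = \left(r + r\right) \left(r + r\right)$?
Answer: $-254$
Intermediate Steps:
$l{\left(k \right)} = 1$
$S{\left(r \right)} = 2 - 4 r^{2}$ ($S{\left(r \right)} = 2 - \left(r + r\right) \left(r + r\right) = 2 - 2 r 2 r = 2 - 4 r^{2}$)
$N{\left(c \right)} = \frac{1 + c}{2 c}$ ($N{\left(c \right)} = \frac{c + 1}{c + c} = \frac{1 + c}{2 c}$)
$S{\left(-8 \right)} N{\left(U{\left(6,1 \right)} \right)} = \left(2 - 4 \left(-8\right)^{2}\right) \frac{1 + 1}{2 \cdot 1} = \left(2 - 256\right) \frac{1}{2} \cdot 1 \cdot 2 = \left(2 - 256\right) 1 = \left(-254\right) 1 = -254$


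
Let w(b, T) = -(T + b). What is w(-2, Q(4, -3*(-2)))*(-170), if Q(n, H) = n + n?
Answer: 1020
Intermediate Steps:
Q(n, H) = 2*n
w(b, T) = -T - b
w(-2, Q(4, -3*(-2)))*(-170) = (-2*4 - 1*(-2))*(-170) = (-1*8 + 2)*(-170) = (-8 + 2)*(-170) = -6*(-170) = 1020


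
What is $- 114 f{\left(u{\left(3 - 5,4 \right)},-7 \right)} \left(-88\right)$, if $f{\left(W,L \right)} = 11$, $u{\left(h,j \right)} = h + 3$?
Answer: $110352$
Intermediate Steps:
$u{\left(h,j \right)} = 3 + h$
$- 114 f{\left(u{\left(3 - 5,4 \right)},-7 \right)} \left(-88\right) = \left(-114\right) 11 \left(-88\right) = \left(-1254\right) \left(-88\right) = 110352$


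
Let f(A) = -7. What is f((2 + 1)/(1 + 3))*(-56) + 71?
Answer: 463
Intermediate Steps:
f((2 + 1)/(1 + 3))*(-56) + 71 = -7*(-56) + 71 = 392 + 71 = 463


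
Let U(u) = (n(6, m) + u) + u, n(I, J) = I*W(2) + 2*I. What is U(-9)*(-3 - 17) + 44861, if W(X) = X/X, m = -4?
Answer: 44861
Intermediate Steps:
W(X) = 1
n(I, J) = 3*I (n(I, J) = I*1 + 2*I = I + 2*I = 3*I)
U(u) = 18 + 2*u (U(u) = (3*6 + u) + u = (18 + u) + u = 18 + 2*u)
U(-9)*(-3 - 17) + 44861 = (18 + 2*(-9))*(-3 - 17) + 44861 = (18 - 18)*(-20) + 44861 = 0*(-20) + 44861 = 0 + 44861 = 44861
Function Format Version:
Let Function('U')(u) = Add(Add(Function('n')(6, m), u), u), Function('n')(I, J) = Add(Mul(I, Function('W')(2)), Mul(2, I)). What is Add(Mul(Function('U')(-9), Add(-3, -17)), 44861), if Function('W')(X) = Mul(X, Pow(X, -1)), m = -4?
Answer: 44861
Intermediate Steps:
Function('W')(X) = 1
Function('n')(I, J) = Mul(3, I) (Function('n')(I, J) = Add(Mul(I, 1), Mul(2, I)) = Add(I, Mul(2, I)) = Mul(3, I))
Function('U')(u) = Add(18, Mul(2, u)) (Function('U')(u) = Add(Add(Mul(3, 6), u), u) = Add(Add(18, u), u) = Add(18, Mul(2, u)))
Add(Mul(Function('U')(-9), Add(-3, -17)), 44861) = Add(Mul(Add(18, Mul(2, -9)), Add(-3, -17)), 44861) = Add(Mul(Add(18, -18), -20), 44861) = Add(Mul(0, -20), 44861) = Add(0, 44861) = 44861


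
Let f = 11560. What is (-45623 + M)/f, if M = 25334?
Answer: -20289/11560 ≈ -1.7551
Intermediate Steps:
(-45623 + M)/f = (-45623 + 25334)/11560 = -20289*1/11560 = -20289/11560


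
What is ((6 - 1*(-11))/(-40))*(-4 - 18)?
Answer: 187/20 ≈ 9.3500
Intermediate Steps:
((6 - 1*(-11))/(-40))*(-4 - 18) = ((6 + 11)*(-1/40))*(-22) = (17*(-1/40))*(-22) = -17/40*(-22) = 187/20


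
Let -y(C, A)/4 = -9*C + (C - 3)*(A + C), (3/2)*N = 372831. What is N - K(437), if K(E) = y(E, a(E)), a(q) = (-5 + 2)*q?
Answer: -1284442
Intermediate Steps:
N = 248554 (N = (⅔)*372831 = 248554)
a(q) = -3*q
y(C, A) = 36*C - 4*(-3 + C)*(A + C) (y(C, A) = -4*(-9*C + (C - 3)*(A + C)) = -4*(-9*C + (-3 + C)*(A + C)) = 36*C - 4*(-3 + C)*(A + C))
K(E) = 8*E² + 12*E (K(E) = -4*E² + 12*(-3*E) + 48*E - 4*(-3*E)*E = -4*E² - 36*E + 48*E + 12*E² = 8*E² + 12*E)
N - K(437) = 248554 - 4*437*(3 + 2*437) = 248554 - 4*437*(3 + 874) = 248554 - 4*437*877 = 248554 - 1*1532996 = 248554 - 1532996 = -1284442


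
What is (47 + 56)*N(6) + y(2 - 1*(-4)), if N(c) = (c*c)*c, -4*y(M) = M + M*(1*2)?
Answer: 44487/2 ≈ 22244.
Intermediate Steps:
y(M) = -3*M/4 (y(M) = -(M + M*(1*2))/4 = -(M + M*2)/4 = -(M + 2*M)/4 = -3*M/4)
N(c) = c**3 (N(c) = c**2*c = c**3)
(47 + 56)*N(6) + y(2 - 1*(-4)) = (47 + 56)*6**3 - 3*(2 - 1*(-4))/4 = 103*216 - 3*(2 + 4)/4 = 22248 - 3/4*6 = 22248 - 9/2 = 44487/2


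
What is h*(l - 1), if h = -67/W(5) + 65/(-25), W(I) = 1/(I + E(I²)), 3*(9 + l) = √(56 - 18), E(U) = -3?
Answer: 1366 - 683*√38/15 ≈ 1085.3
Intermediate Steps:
l = -9 + √38/3 (l = -9 + √(56 - 18)/3 = -9 + √38/3 ≈ -6.9452)
W(I) = 1/(-3 + I) (W(I) = 1/(I - 3) = 1/(-3 + I))
h = -683/5 (h = -67/(1/(-3 + 5)) + 65/(-25) = -67/(1/2) + 65*(-1/25) = -67/½ - 13/5 = -67*2 - 13/5 = -134 - 13/5 = -683/5 ≈ -136.60)
h*(l - 1) = -683*((-9 + √38/3) - 1)/5 = -683*(-10 + √38/3)/5 = 1366 - 683*√38/15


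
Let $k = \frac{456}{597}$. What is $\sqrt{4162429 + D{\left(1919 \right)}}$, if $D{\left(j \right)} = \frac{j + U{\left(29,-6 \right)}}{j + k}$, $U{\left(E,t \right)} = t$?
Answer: $\frac{2 \sqrt{151875845630957463}}{382033} \approx 2040.2$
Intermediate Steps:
$k = \frac{152}{199}$ ($k = 456 \cdot \frac{1}{597} = \frac{152}{199} \approx 0.76382$)
$D{\left(j \right)} = \frac{-6 + j}{\frac{152}{199} + j}$ ($D{\left(j \right)} = \frac{j - 6}{j + \frac{152}{199}} = \frac{-6 + j}{\frac{152}{199} + j}$)
$\sqrt{4162429 + D{\left(1919 \right)}} = \sqrt{4162429 + \frac{199 \left(-6 + 1919\right)}{152 + 199 \cdot 1919}} = \sqrt{4162429 + 199 \frac{1}{152 + 381881} \cdot 1913} = \sqrt{4162429 + 199 \cdot \frac{1}{382033} \cdot 1913} = \sqrt{4162429 + \frac{380687}{382033}} = \sqrt{\frac{1590185618844}{382033}} = \frac{2 \sqrt{151875845630957463}}{382033}$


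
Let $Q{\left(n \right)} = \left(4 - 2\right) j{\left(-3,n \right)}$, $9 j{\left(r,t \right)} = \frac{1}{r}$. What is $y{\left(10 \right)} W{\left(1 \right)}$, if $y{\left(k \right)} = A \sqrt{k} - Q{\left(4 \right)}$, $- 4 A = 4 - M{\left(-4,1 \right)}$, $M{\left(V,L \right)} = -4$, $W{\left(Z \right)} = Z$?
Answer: $\frac{2}{27} - 2 \sqrt{10} \approx -6.2505$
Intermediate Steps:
$j{\left(r,t \right)} = \frac{1}{9 r}$
$Q{\left(n \right)} = - \frac{2}{27}$ ($Q{\left(n \right)} = \left(4 - 2\right) \frac{1}{9 \left(-3\right)} = 2 \cdot \frac{1}{9} \left(- \frac{1}{3}\right) = 2 \left(- \frac{1}{27}\right) = - \frac{2}{27}$)
$A = -2$ ($A = - \frac{4 - -4}{4} = - \frac{4 + 4}{4} = \left(- \frac{1}{4}\right) 8 = -2$)
$y{\left(k \right)} = \frac{2}{27} - 2 \sqrt{k}$ ($y{\left(k \right)} = - 2 \sqrt{k} - - \frac{2}{27} = - 2 \sqrt{k} + \frac{2}{27} = \frac{2}{27} - 2 \sqrt{k}$)
$y{\left(10 \right)} W{\left(1 \right)} = \left(\frac{2}{27} - 2 \sqrt{10}\right) 1 = \frac{2}{27} - 2 \sqrt{10}$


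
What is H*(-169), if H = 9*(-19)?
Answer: 28899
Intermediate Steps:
H = -171
H*(-169) = -171*(-169) = 28899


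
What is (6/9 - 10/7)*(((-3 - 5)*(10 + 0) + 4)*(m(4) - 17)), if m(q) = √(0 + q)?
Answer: -6080/7 ≈ -868.57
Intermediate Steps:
m(q) = √q
(6/9 - 10/7)*(((-3 - 5)*(10 + 0) + 4)*(m(4) - 17)) = (6/9 - 10/7)*(((-3 - 5)*(10 + 0) + 4)*(√4 - 17)) = (6*(⅑) - 10*⅐)*((-8*10 + 4)*(2 - 17)) = (⅔ - 10/7)*((-80 + 4)*(-15)) = -(-1216)*(-15)/21 = -16/21*1140 = -6080/7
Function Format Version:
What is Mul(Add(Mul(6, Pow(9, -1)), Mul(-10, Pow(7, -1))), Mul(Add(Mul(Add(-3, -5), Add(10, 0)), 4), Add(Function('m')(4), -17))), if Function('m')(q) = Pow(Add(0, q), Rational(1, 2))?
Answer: Rational(-6080, 7) ≈ -868.57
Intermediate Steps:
Function('m')(q) = Pow(q, Rational(1, 2))
Mul(Add(Mul(6, Pow(9, -1)), Mul(-10, Pow(7, -1))), Mul(Add(Mul(Add(-3, -5), Add(10, 0)), 4), Add(Function('m')(4), -17))) = Mul(Add(Mul(6, Pow(9, -1)), Mul(-10, Pow(7, -1))), Mul(Add(Mul(Add(-3, -5), Add(10, 0)), 4), Add(Pow(4, Rational(1, 2)), -17))) = Mul(Add(Mul(6, Rational(1, 9)), Mul(-10, Rational(1, 7))), Mul(Add(Mul(-8, 10), 4), Add(2, -17))) = Mul(Add(Rational(2, 3), Rational(-10, 7)), Mul(Add(-80, 4), -15)) = Mul(Rational(-16, 21), Mul(-76, -15)) = Mul(Rational(-16, 21), 1140) = Rational(-6080, 7)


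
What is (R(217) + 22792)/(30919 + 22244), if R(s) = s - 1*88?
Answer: 22921/53163 ≈ 0.43115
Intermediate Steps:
R(s) = -88 + s (R(s) = s - 88 = -88 + s)
(R(217) + 22792)/(30919 + 22244) = ((-88 + 217) + 22792)/(30919 + 22244) = (129 + 22792)/53163 = 22921*(1/53163) = 22921/53163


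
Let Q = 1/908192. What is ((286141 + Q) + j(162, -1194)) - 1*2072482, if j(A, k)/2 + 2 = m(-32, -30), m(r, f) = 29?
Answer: -1622291563103/908192 ≈ -1.7863e+6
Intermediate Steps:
Q = 1/908192 ≈ 1.1011e-6
j(A, k) = 54 (j(A, k) = -4 + 2*29 = -4 + 58 = 54)
((286141 + Q) + j(162, -1194)) - 1*2072482 = ((286141 + 1/908192) + 54) - 1*2072482 = (259870967073/908192 + 54) - 2072482 = 259920009441/908192 - 2072482 = -1622291563103/908192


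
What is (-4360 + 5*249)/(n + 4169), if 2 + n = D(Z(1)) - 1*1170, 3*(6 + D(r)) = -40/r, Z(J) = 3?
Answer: -28035/26879 ≈ -1.0430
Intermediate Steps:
D(r) = -6 - 40/(3*r) (D(r) = -6 + (-40/r)/3 = -6 - 40/(3*r))
n = -10642/9 (n = -2 + ((-6 - 40/3/3) - 1*1170) = -2 + ((-6 - 40/3*1/3) - 1170) = -2 + ((-6 - 40/9) - 1170) = -2 + (-94/9 - 1170) = -2 - 10624/9 = -10642/9 ≈ -1182.4)
(-4360 + 5*249)/(n + 4169) = (-4360 + 5*249)/(-10642/9 + 4169) = (-4360 + 1245)/(26879/9) = -3115*9/26879 = -28035/26879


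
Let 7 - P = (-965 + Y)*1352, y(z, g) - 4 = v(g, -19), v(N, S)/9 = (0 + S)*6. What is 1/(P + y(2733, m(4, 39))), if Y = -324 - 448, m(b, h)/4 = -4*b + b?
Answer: 1/2347409 ≈ 4.2600e-7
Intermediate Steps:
m(b, h) = -12*b (m(b, h) = 4*(-4*b + b) = 4*(-3*b) = -12*b)
v(N, S) = 54*S (v(N, S) = 9*((0 + S)*6) = 9*(S*6) = 9*(6*S) = 54*S)
Y = -772
y(z, g) = -1022 (y(z, g) = 4 + 54*(-19) = 4 - 1026 = -1022)
P = 2348431 (P = 7 - (-965 - 772)*1352 = 7 - (-1737)*1352 = 7 - 1*(-2348424) = 7 + 2348424 = 2348431)
1/(P + y(2733, m(4, 39))) = 1/(2348431 - 1022) = 1/2347409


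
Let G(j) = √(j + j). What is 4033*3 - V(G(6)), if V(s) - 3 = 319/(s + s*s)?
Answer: 12067 + 29*√3/6 ≈ 12075.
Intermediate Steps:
G(j) = √2*√j (G(j) = √(2*j) = √2*√j)
V(s) = 3 + 319/(s + s²) (V(s) = 3 + 319/(s + s*s) = 3 + 319/(s + s²))
4033*3 - V(G(6)) = 4033*3 - (319 + 3*(√2*√6) + 3*(√2*√6)²)/((√2*√6)*(1 + √2*√6)) = 12099 - (319 + 3*(2*√3) + 3*(2*√3)²)/((2*√3)*(1 + 2*√3)) = 12099 - √3/6*(319 + 6*√3 + 3*12)/(1 + 2*√3) = 12099 - √3/6*(319 + 6*√3 + 36)/(1 + 2*√3) = 12099 - √3/6*(355 + 6*√3)/(1 + 2*√3) = 12099 - √3*(355 + 6*√3)/(6*(1 + 2*√3))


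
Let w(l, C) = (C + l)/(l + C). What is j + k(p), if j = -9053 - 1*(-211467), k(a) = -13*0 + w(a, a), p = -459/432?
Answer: 202415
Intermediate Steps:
w(l, C) = 1 (w(l, C) = (C + l)/(C + l) = 1)
p = -17/16 (p = -459*1/432 = -17/16 ≈ -1.0625)
k(a) = 1 (k(a) = -13*0 + 1 = 0 + 1 = 1)
j = 202414 (j = -9053 + 211467 = 202414)
j + k(p) = 202414 + 1 = 202415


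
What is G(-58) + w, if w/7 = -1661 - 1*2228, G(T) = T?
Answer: -27281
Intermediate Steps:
w = -27223 (w = 7*(-1661 - 1*2228) = 7*(-1661 - 2228) = 7*(-3889) = -27223)
G(-58) + w = -58 - 27223 = -27281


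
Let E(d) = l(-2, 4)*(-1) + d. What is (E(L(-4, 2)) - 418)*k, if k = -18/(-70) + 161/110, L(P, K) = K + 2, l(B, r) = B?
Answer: -54590/77 ≈ -708.96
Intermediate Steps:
L(P, K) = 2 + K
E(d) = 2 + d (E(d) = -2*(-1) + d = 2 + d)
k = 265/154 (k = -18*(-1/70) + 161*(1/110) = 9/35 + 161/110 = 265/154 ≈ 1.7208)
(E(L(-4, 2)) - 418)*k = ((2 + (2 + 2)) - 418)*(265/154) = ((2 + 4) - 418)*(265/154) = (6 - 418)*(265/154) = -412*265/154 = -54590/77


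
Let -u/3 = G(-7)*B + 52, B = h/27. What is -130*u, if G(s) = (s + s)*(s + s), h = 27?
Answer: 96720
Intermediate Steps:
G(s) = 4*s² (G(s) = (2*s)*(2*s) = 4*s²)
B = 1 (B = 27/27 = 27*(1/27) = 1)
u = -744 (u = -3*((4*(-7)²)*1 + 52) = -3*((4*49)*1 + 52) = -3*(196*1 + 52) = -3*(196 + 52) = -3*248 = -744)
-130*u = -130*(-744) = 96720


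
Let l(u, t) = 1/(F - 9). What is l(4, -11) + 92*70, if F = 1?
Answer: 51519/8 ≈ 6439.9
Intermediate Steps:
l(u, t) = -⅛ (l(u, t) = 1/(1 - 9) = 1/(-8) = -⅛)
l(4, -11) + 92*70 = -⅛ + 92*70 = -⅛ + 6440 = 51519/8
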